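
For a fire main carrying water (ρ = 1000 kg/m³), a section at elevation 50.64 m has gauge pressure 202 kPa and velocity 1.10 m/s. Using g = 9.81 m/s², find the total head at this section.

Pressure head ψ = P/(ρg) = 202×1000 / (1000 × 9.81) = 20.59 m.
Velocity head = v²/(2g) = 1.10² / (2 × 9.81) = 0.062 m.
h = z + ψ + v²/(2g) = 50.64 + 20.59 + 0.062 = 71.29 m.

h ≈ 71.29 m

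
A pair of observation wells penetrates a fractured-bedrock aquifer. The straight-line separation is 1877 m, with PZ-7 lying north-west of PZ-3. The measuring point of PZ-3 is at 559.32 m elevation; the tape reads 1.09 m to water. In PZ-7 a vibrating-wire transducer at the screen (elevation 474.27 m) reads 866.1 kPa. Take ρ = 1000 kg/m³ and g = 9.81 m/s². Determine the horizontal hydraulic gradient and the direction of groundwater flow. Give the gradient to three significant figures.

i ≈ 0.00231; groundwater flows toward the south-east

Total head at PZ-3: h = 559.32 − 1.09 = 558.23 m.
Pressure head at PZ-7: ψ = P/(ρg) = 866.1×1000 / (1000 × 9.81) = 88.29 m.
Total head at PZ-7: h = z + ψ = 474.27 + 88.29 = 562.56 m.
Head difference: h(PZ-3) − h(PZ-7) = 558.23 − 562.56 = -4.33 m.
Hydraulic gradient: i = |Δh| / L = 4.33 / 1877 = 0.00231.
Flow is from higher to lower head: from PZ-7 toward PZ-3, i.e. toward the south-east.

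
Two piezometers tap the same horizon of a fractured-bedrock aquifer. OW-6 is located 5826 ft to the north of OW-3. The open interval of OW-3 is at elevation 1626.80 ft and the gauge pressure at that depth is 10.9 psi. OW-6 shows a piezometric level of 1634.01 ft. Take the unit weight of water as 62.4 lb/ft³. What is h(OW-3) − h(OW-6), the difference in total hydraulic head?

Δh ≈ 17.94 ft

Pressure head at OW-3: ψ = 144·P/γ = 144 × 10.9 / 62.4 = 25.15 ft.
Total head at OW-3: h = z + ψ = 1626.80 + 25.15 = 1651.95 ft.
Total head at OW-6: h = 1634.01 ft (water level in the piezometer is the total head).
Head difference: h(OW-3) − h(OW-6) = 1651.95 − 1634.01 = 17.94 ft.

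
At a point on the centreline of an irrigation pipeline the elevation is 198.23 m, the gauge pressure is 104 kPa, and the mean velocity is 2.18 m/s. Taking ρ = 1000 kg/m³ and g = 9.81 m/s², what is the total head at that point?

h ≈ 209.07 m

Pressure head ψ = P/(ρg) = 104×1000 / (1000 × 9.81) = 10.60 m.
Velocity head = v²/(2g) = 2.18² / (2 × 9.81) = 0.242 m.
h = z + ψ + v²/(2g) = 198.23 + 10.60 + 0.242 = 209.07 m.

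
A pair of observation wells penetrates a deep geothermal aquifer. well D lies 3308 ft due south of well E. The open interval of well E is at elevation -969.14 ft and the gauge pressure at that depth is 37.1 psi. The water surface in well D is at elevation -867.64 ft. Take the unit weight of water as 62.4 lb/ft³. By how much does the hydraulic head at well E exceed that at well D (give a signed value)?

Δh ≈ -15.88 ft

Pressure head at well E: ψ = 144·P/γ = 144 × 37.1 / 62.4 = 85.62 ft.
Total head at well E: h = z + ψ = -969.14 + 85.62 = -883.52 ft.
Total head at well D: h = -867.64 ft (water level in the piezometer is the total head).
Head difference: h(well E) − h(well D) = -883.52 − (-867.64) = -15.88 ft.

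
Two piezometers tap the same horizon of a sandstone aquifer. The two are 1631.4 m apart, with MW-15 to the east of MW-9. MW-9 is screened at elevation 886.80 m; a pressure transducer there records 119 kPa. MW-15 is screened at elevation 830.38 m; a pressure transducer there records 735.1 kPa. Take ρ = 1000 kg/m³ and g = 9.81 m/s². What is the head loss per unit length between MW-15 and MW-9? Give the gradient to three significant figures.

Pressure head at MW-9: ψ = P/(ρg) = 119×1000 / (1000 × 9.81) = 12.13 m.
Total head at MW-9: h = z + ψ = 886.80 + 12.13 = 898.93 m.
Pressure head at MW-15: ψ = P/(ρg) = 735.1×1000 / (1000 × 9.81) = 74.93 m.
Total head at MW-15: h = z + ψ = 830.38 + 74.93 = 905.31 m.
Head difference: h(MW-9) − h(MW-15) = 898.93 − 905.31 = -6.38 m.
Hydraulic gradient: i = |Δh| / L = 6.38 / 1631.4 = 0.00391.

i ≈ 0.00391 m/m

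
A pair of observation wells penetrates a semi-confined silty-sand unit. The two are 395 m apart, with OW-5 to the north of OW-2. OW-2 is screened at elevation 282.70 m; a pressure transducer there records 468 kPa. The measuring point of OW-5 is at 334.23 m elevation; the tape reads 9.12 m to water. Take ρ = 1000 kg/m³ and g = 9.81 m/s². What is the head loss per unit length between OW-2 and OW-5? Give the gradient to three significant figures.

Pressure head at OW-2: ψ = P/(ρg) = 468×1000 / (1000 × 9.81) = 47.71 m.
Total head at OW-2: h = z + ψ = 282.70 + 47.71 = 330.41 m.
Total head at OW-5: h = 334.23 − 9.12 = 325.11 m.
Head difference: h(OW-2) − h(OW-5) = 330.41 − 325.11 = 5.30 m.
Hydraulic gradient: i = |Δh| / L = 5.30 / 395 = 0.0134.

i ≈ 0.0134 m/m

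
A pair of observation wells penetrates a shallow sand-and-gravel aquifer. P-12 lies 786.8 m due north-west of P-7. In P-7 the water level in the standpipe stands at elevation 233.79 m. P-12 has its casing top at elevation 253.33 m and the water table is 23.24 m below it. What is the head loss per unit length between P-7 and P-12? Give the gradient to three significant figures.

Total head at P-7: h = 233.79 m (water level in the piezometer is the total head).
Total head at P-12: h = 253.33 − 23.24 = 230.09 m.
Head difference: h(P-7) − h(P-12) = 233.79 − 230.09 = 3.70 m.
Hydraulic gradient: i = |Δh| / L = 3.70 / 786.8 = 0.00470.

i ≈ 0.00470 m/m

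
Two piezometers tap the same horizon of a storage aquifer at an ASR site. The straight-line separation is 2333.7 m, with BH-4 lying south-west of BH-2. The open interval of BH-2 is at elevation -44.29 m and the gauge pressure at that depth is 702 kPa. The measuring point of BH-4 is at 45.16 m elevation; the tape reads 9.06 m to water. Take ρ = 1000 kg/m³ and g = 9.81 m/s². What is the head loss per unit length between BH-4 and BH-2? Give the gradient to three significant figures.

Pressure head at BH-2: ψ = P/(ρg) = 702×1000 / (1000 × 9.81) = 71.56 m.
Total head at BH-2: h = z + ψ = -44.29 + 71.56 = 27.27 m.
Total head at BH-4: h = 45.16 − 9.06 = 36.10 m.
Head difference: h(BH-2) − h(BH-4) = 27.27 − 36.10 = -8.83 m.
Hydraulic gradient: i = |Δh| / L = 8.83 / 2333.7 = 0.00378.

i ≈ 0.00378 m/m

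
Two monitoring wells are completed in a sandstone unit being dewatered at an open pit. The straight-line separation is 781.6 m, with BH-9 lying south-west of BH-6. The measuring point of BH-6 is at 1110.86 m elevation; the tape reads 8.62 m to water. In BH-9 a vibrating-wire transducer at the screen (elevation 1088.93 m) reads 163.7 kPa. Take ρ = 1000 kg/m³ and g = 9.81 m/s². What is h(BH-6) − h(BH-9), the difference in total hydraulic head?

Total head at BH-6: h = 1110.86 − 8.62 = 1102.24 m.
Pressure head at BH-9: ψ = P/(ρg) = 163.7×1000 / (1000 × 9.81) = 16.69 m.
Total head at BH-9: h = z + ψ = 1088.93 + 16.69 = 1105.62 m.
Head difference: h(BH-6) − h(BH-9) = 1102.24 − 1105.62 = -3.38 m.

Δh ≈ -3.38 m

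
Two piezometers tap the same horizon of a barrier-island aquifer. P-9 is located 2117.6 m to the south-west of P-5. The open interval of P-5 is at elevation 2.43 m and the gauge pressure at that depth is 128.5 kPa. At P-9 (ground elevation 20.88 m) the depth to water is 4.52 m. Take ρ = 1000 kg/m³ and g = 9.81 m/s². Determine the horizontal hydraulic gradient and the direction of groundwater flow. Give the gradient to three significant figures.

i ≈ 0.000392; groundwater flows toward the north-east

Pressure head at P-5: ψ = P/(ρg) = 128.5×1000 / (1000 × 9.81) = 13.10 m.
Total head at P-5: h = z + ψ = 2.43 + 13.10 = 15.53 m.
Total head at P-9: h = 20.88 − 4.52 = 16.36 m.
Head difference: h(P-5) − h(P-9) = 15.53 − 16.36 = -0.83 m.
Hydraulic gradient: i = |Δh| / L = 0.83 / 2117.6 = 0.000392.
Flow is from higher to lower head: from P-9 toward P-5, i.e. toward the north-east.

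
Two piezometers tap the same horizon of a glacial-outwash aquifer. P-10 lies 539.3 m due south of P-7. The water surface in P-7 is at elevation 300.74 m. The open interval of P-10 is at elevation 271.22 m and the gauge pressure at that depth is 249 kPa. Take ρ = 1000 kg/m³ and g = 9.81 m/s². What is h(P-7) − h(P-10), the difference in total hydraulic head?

Δh ≈ 4.14 m

Total head at P-7: h = 300.74 m (water level in the piezometer is the total head).
Pressure head at P-10: ψ = P/(ρg) = 249×1000 / (1000 × 9.81) = 25.38 m.
Total head at P-10: h = z + ψ = 271.22 + 25.38 = 296.60 m.
Head difference: h(P-7) − h(P-10) = 300.74 − 296.60 = 4.14 m.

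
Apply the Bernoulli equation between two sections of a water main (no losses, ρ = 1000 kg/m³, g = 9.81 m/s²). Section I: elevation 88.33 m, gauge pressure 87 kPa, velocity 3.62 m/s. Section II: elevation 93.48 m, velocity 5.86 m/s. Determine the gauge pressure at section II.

Pressure head at I: ψ₁ = P₁/(ρg) = 87×1000 / (1000 × 9.81) = 8.87 m.
Velocity heads: v₁²/2g = 3.62²/19.62 = 0.668 m; v₂²/2g = 5.86²/19.62 = 1.750 m.
Total head H = z₁ + ψ₁ + v₁²/2g = 88.33 + 8.87 + 0.668 = 97.87 m.
ψ₂ = H − z₂ − v₂²/2g = 97.87 − 93.48 − 1.750 = 2.64 m.
P₂ = ρgψ₂ = 1000 × 9.81 × 2.64 ≈ 25.9 kPa.

P₂ ≈ 25.9 kPa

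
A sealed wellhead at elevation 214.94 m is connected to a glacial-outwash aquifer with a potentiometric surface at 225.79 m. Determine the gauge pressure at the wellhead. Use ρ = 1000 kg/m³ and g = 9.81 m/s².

Head above the cap: Δh = 225.79 − 214.94 = 10.85 m.
P = ρgΔh = 1000 × 9.81 × 10.85 = 106438 Pa ≈ 106 kPa.

P ≈ 106 kPa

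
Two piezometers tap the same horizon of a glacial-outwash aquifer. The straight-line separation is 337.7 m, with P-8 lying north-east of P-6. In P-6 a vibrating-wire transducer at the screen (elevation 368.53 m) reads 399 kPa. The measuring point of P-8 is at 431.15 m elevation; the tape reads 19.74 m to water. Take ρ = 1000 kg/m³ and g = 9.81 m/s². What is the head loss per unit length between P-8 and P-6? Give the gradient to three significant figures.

i ≈ 0.00654 m/m

Pressure head at P-6: ψ = P/(ρg) = 399×1000 / (1000 × 9.81) = 40.67 m.
Total head at P-6: h = z + ψ = 368.53 + 40.67 = 409.20 m.
Total head at P-8: h = 431.15 − 19.74 = 411.41 m.
Head difference: h(P-6) − h(P-8) = 409.20 − 411.41 = -2.21 m.
Hydraulic gradient: i = |Δh| / L = 2.21 / 337.7 = 0.00654.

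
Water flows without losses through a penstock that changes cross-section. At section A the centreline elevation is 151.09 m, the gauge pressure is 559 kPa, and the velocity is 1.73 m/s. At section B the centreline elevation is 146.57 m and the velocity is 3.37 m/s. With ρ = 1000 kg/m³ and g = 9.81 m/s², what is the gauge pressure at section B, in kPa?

Pressure head at A: ψ₁ = P₁/(ρg) = 559×1000 / (1000 × 9.81) = 56.98 m.
Velocity heads: v₁²/2g = 1.73²/19.62 = 0.153 m; v₂²/2g = 3.37²/19.62 = 0.579 m.
Total head H = z₁ + ψ₁ + v₁²/2g = 151.09 + 56.98 + 0.153 = 208.22 m.
ψ₂ = H − z₂ − v₂²/2g = 208.22 − 146.57 − 0.579 = 61.07 m.
P₂ = ρgψ₂ = 1000 × 9.81 × 61.07 ≈ 599 kPa.

P₂ ≈ 599 kPa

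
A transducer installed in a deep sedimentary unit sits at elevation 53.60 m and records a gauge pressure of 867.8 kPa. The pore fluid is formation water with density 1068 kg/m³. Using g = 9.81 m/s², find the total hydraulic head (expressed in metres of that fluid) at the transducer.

h ≈ 136.43 m

ψ = P/(ρg) = 867.8×1000 / (1068 × 9.81) = 82.83 m.
h = z + ψ = 53.60 + 82.83 = 136.43 m.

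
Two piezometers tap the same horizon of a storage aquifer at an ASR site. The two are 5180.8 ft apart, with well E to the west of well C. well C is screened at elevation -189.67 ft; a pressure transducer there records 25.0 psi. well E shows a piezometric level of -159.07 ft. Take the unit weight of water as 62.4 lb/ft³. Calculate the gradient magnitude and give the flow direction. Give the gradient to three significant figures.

i ≈ 0.00523; groundwater flows toward the west

Pressure head at well C: ψ = 144·P/γ = 144 × 25.0 / 62.4 = 57.69 ft.
Total head at well C: h = z + ψ = -189.67 + 57.69 = -131.98 ft.
Total head at well E: h = -159.07 ft (water level in the piezometer is the total head).
Head difference: h(well C) − h(well E) = -131.98 − (-159.07) = 27.09 ft.
Hydraulic gradient: i = |Δh| / L = 27.09 / 5180.8 = 0.00523.
Flow is from higher to lower head: from well C toward well E, i.e. toward the west.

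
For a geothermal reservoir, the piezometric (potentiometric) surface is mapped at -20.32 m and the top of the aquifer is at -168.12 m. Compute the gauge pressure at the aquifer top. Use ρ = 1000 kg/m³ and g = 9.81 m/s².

P ≈ 1450 kPa

Pressure head at the aquifer top: ψ = h − z = -20.32 − (-168.12) = 147.80 m.
P = ρgψ = 1000 × 9.81 × 147.80 = 1449918 Pa ≈ 1450 kPa.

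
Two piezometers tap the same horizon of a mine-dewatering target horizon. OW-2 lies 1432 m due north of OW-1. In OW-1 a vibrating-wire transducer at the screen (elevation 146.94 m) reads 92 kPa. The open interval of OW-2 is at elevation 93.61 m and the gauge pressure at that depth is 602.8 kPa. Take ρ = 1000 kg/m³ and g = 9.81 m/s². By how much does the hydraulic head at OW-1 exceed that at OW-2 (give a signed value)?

Δh ≈ 1.26 m

Pressure head at OW-1: ψ = P/(ρg) = 92×1000 / (1000 × 9.81) = 9.38 m.
Total head at OW-1: h = z + ψ = 146.94 + 9.38 = 156.32 m.
Pressure head at OW-2: ψ = P/(ρg) = 602.8×1000 / (1000 × 9.81) = 61.45 m.
Total head at OW-2: h = z + ψ = 93.61 + 61.45 = 155.06 m.
Head difference: h(OW-1) − h(OW-2) = 156.32 − 155.06 = 1.26 m.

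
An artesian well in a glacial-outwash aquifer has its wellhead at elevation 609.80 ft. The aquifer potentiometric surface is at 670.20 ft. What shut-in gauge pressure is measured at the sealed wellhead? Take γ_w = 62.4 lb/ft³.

P ≈ 26.2 psi

Head above the cap: Δh = 670.20 − 609.80 = 60.40 ft.
P = γΔh/144 = 62.4 × 60.40 / 144 = 26.2 psi.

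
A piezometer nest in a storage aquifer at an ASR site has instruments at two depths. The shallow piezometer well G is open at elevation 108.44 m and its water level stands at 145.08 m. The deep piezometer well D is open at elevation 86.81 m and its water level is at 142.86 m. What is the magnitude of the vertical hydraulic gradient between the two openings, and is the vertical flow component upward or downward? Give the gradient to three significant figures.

Total head at well G: h = 145.08 m (water level in the standpipe).
Total head at well D: h = 142.86 m.
Δh = h(well G) − h(well D) = 145.08 − 142.86 = 2.22 m.
Vertical separation Δz = 108.44 − 86.81 = 21.63 m.
|i_v| = |Δh| / Δz = 2.22 / 21.63 = 0.103.
Head is higher in the shallow piezometer, so vertical flow is downward (recharge condition).

|i_v| ≈ 0.103; vertical flow is downward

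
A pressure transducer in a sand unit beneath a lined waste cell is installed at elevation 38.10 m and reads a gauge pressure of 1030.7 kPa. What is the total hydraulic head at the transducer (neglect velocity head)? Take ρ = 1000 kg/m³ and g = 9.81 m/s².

h ≈ 143.17 m

ψ = P/(ρg) = 1030.7×1000 / (1000 × 9.81) = 105.07 m.
h = z + ψ = 38.10 + 105.07 = 143.17 m.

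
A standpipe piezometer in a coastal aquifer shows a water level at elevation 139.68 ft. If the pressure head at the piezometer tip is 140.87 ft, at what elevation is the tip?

z = h − ψ = 139.68 − 140.87 = -1.19 ft.

z ≈ -1.19 ft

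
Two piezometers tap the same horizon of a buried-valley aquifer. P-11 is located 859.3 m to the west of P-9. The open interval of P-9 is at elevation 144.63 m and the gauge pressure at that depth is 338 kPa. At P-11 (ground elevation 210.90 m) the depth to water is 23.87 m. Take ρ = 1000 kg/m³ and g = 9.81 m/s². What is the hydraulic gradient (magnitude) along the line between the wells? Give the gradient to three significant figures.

Pressure head at P-9: ψ = P/(ρg) = 338×1000 / (1000 × 9.81) = 34.45 m.
Total head at P-9: h = z + ψ = 144.63 + 34.45 = 179.08 m.
Total head at P-11: h = 210.90 − 23.87 = 187.03 m.
Head difference: h(P-9) − h(P-11) = 179.08 − 187.03 = -7.95 m.
Hydraulic gradient: i = |Δh| / L = 7.95 / 859.3 = 0.00925.

i ≈ 0.00925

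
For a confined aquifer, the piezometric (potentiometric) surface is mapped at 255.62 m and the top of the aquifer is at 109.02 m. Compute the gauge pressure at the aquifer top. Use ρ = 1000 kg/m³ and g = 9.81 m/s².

P ≈ 1440 kPa

Pressure head at the aquifer top: ψ = h − z = 255.62 − 109.02 = 146.60 m.
P = ρgψ = 1000 × 9.81 × 146.60 = 1438146 Pa ≈ 1440 kPa.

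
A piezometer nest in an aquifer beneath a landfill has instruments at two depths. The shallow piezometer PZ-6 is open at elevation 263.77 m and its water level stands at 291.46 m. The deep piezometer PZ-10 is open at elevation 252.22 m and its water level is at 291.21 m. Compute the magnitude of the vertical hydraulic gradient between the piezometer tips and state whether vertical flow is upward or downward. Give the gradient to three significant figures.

Total head at PZ-6: h = 291.46 m (water level in the standpipe).
Total head at PZ-10: h = 291.21 m.
Δh = h(PZ-6) − h(PZ-10) = 291.46 − 291.21 = 0.25 m.
Vertical separation Δz = 263.77 − 252.22 = 11.55 m.
|i_v| = |Δh| / Δz = 0.25 / 11.55 = 0.0216.
Head is higher in the shallow piezometer, so vertical flow is downward (recharge condition).

|i_v| ≈ 0.0216; vertical flow is downward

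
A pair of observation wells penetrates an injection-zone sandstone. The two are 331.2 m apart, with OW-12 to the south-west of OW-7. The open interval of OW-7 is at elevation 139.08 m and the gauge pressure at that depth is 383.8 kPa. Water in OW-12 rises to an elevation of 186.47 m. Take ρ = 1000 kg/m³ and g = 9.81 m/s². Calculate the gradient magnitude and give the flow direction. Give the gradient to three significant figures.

Pressure head at OW-7: ψ = P/(ρg) = 383.8×1000 / (1000 × 9.81) = 39.12 m.
Total head at OW-7: h = z + ψ = 139.08 + 39.12 = 178.20 m.
Total head at OW-12: h = 186.47 m (water level in the piezometer is the total head).
Head difference: h(OW-7) − h(OW-12) = 178.20 − 186.47 = -8.27 m.
Hydraulic gradient: i = |Δh| / L = 8.27 / 331.2 = 0.0250.
Flow is from higher to lower head: from OW-12 toward OW-7, i.e. toward the north-east.

i ≈ 0.0250; groundwater flows toward the north-east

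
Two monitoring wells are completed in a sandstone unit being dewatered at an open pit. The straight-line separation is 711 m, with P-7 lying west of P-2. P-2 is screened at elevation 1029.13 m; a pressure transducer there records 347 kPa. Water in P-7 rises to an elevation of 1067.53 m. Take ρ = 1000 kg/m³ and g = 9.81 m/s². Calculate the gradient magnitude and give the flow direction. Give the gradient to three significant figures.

Pressure head at P-2: ψ = P/(ρg) = 347×1000 / (1000 × 9.81) = 35.37 m.
Total head at P-2: h = z + ψ = 1029.13 + 35.37 = 1064.50 m.
Total head at P-7: h = 1067.53 m (water level in the piezometer is the total head).
Head difference: h(P-2) − h(P-7) = 1064.50 − 1067.53 = -3.03 m.
Hydraulic gradient: i = |Δh| / L = 3.03 / 711 = 0.00426.
Flow is from higher to lower head: from P-7 toward P-2, i.e. toward the east.

i ≈ 0.00426; groundwater flows toward the east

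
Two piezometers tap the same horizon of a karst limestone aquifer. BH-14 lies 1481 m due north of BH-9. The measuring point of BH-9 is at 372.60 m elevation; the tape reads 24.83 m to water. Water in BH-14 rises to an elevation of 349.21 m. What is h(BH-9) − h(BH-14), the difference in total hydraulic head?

Δh ≈ -1.44 m

Total head at BH-9: h = 372.60 − 24.83 = 347.77 m.
Total head at BH-14: h = 349.21 m (water level in the piezometer is the total head).
Head difference: h(BH-9) − h(BH-14) = 347.77 − 349.21 = -1.44 m.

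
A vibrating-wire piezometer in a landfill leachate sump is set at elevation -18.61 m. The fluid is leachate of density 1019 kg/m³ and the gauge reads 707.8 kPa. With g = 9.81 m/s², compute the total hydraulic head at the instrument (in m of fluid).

h ≈ 52.20 m

ψ = P/(ρg) = 707.8×1000 / (1019 × 9.81) = 70.81 m.
h = z + ψ = -18.61 + 70.81 = 52.20 m.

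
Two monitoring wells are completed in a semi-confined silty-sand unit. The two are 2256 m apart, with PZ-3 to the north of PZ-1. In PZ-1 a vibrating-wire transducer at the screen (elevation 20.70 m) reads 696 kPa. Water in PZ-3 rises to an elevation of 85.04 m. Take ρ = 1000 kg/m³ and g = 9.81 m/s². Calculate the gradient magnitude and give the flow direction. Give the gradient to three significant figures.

i ≈ 0.00293; groundwater flows toward the north

Pressure head at PZ-1: ψ = P/(ρg) = 696×1000 / (1000 × 9.81) = 70.95 m.
Total head at PZ-1: h = z + ψ = 20.70 + 70.95 = 91.65 m.
Total head at PZ-3: h = 85.04 m (water level in the piezometer is the total head).
Head difference: h(PZ-1) − h(PZ-3) = 91.65 − 85.04 = 6.61 m.
Hydraulic gradient: i = |Δh| / L = 6.61 / 2256 = 0.00293.
Flow is from higher to lower head: from PZ-1 toward PZ-3, i.e. toward the north.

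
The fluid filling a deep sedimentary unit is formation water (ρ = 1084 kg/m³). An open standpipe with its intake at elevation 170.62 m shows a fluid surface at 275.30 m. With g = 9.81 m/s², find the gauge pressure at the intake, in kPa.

Pressure head ψ = h − z = 275.30 − 170.62 = 104.68 m.
P = ρgψ = 1084 × 9.81 × 104.68 = 1113171 Pa ≈ 1110 kPa.

P ≈ 1110 kPa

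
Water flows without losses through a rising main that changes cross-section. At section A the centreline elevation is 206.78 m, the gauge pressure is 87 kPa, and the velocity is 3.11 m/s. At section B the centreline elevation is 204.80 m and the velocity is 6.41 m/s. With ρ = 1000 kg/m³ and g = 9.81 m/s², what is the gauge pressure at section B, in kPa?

P₂ ≈ 90.7 kPa

Pressure head at A: ψ₁ = P₁/(ρg) = 87×1000 / (1000 × 9.81) = 8.87 m.
Velocity heads: v₁²/2g = 3.11²/19.62 = 0.493 m; v₂²/2g = 6.41²/19.62 = 2.094 m.
Total head H = z₁ + ψ₁ + v₁²/2g = 206.78 + 8.87 + 0.493 = 216.14 m.
ψ₂ = H − z₂ − v₂²/2g = 216.14 − 204.80 − 2.094 = 9.25 m.
P₂ = ρgψ₂ = 1000 × 9.81 × 9.25 ≈ 90.7 kPa.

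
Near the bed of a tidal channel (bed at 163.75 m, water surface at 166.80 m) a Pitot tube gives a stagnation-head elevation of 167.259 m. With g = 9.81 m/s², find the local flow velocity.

Near the bed, under hydrostatic conditions, the piezometric head (z + ψ) equals the free-surface elevation, 166.80 m.
Velocity head = total − piezometric = 167.259 − 166.80 = 0.459 m.
v = √(2g·h_v) = √(2 × 9.81 × 0.459) = 3.00 m/s.

v ≈ 3.00 m/s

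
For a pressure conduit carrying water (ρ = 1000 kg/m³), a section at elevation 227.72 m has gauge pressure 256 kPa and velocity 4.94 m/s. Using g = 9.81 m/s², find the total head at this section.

h ≈ 255.06 m

Pressure head ψ = P/(ρg) = 256×1000 / (1000 × 9.81) = 26.10 m.
Velocity head = v²/(2g) = 4.94² / (2 × 9.81) = 1.244 m.
h = z + ψ + v²/(2g) = 227.72 + 26.10 + 1.244 = 255.06 m.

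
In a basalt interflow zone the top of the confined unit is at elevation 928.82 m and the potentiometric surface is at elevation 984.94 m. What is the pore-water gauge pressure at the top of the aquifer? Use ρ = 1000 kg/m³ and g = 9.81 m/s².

Pressure head at the aquifer top: ψ = h − z = 984.94 − 928.82 = 56.12 m.
P = ρgψ = 1000 × 9.81 × 56.12 = 550537 Pa ≈ 551 kPa.

P ≈ 551 kPa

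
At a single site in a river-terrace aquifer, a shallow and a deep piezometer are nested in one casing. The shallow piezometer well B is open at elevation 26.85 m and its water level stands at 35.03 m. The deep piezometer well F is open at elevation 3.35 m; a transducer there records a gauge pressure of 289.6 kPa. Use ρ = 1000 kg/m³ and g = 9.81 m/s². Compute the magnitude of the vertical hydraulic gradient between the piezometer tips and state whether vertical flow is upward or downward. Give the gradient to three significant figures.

Total head at well B: h = 35.03 m (water level in the standpipe).
Pressure head at well F: ψ = P/(ρg) = 289.6×1000 / (1000 × 9.81) = 29.52 m.
Total head at well F: h = z + ψ = 3.35 + 29.52 = 32.87 m.
Δh = h(well B) − h(well F) = 35.03 − 32.87 = 2.16 m.
Vertical separation Δz = 26.85 − 3.35 = 23.50 m.
|i_v| = |Δh| / Δz = 2.16 / 23.50 = 0.0919.
Head is higher in the shallow piezometer, so vertical flow is downward (recharge condition).

|i_v| ≈ 0.0919; vertical flow is downward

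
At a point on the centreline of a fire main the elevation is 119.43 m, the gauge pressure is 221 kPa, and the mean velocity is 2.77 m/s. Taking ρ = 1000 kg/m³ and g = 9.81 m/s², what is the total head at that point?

Pressure head ψ = P/(ρg) = 221×1000 / (1000 × 9.81) = 22.53 m.
Velocity head = v²/(2g) = 2.77² / (2 × 9.81) = 0.391 m.
h = z + ψ + v²/(2g) = 119.43 + 22.53 + 0.391 = 142.35 m.

h ≈ 142.35 m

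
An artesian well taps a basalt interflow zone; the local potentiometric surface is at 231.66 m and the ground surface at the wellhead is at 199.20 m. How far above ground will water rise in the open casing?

Water rises to the potentiometric surface, so the rise above ground = 231.66 − 199.20 = 32.46 m.

≈ 32.46 m above ground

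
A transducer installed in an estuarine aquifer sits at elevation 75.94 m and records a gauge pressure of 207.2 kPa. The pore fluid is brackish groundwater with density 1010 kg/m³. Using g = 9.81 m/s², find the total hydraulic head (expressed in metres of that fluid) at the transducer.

h ≈ 96.85 m

ψ = P/(ρg) = 207.2×1000 / (1010 × 9.81) = 20.91 m.
h = z + ψ = 75.94 + 20.91 = 96.85 m.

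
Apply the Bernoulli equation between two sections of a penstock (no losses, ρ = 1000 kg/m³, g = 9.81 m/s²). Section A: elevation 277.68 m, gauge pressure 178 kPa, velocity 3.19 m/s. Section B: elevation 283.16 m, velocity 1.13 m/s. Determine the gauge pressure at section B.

Pressure head at A: ψ₁ = P₁/(ρg) = 178×1000 / (1000 × 9.81) = 18.14 m.
Velocity heads: v₁²/2g = 3.19²/19.62 = 0.519 m; v₂²/2g = 1.13²/19.62 = 0.065 m.
Total head H = z₁ + ψ₁ + v₁²/2g = 277.68 + 18.14 + 0.519 = 296.34 m.
ψ₂ = H − z₂ − v₂²/2g = 296.34 − 283.16 − 0.065 = 13.11 m.
P₂ = ρgψ₂ = 1000 × 9.81 × 13.11 ≈ 129 kPa.

P₂ ≈ 129 kPa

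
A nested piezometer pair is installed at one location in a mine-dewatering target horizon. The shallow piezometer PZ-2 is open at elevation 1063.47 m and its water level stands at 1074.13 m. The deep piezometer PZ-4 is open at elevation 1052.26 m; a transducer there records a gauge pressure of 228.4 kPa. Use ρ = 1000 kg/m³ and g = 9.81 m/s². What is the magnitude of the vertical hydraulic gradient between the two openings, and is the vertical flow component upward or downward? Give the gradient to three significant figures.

Total head at PZ-2: h = 1074.13 m (water level in the standpipe).
Pressure head at PZ-4: ψ = P/(ρg) = 228.4×1000 / (1000 × 9.81) = 23.28 m.
Total head at PZ-4: h = z + ψ = 1052.26 + 23.28 = 1075.54 m.
Δh = h(PZ-2) − h(PZ-4) = 1074.13 − 1075.54 = -1.41 m.
Vertical separation Δz = 1063.47 − 1052.26 = 11.21 m.
|i_v| = |Δh| / Δz = 1.41 / 11.21 = 0.126.
Head is higher in the deep piezometer, so vertical flow is upward (discharge condition).

|i_v| ≈ 0.126; vertical flow is upward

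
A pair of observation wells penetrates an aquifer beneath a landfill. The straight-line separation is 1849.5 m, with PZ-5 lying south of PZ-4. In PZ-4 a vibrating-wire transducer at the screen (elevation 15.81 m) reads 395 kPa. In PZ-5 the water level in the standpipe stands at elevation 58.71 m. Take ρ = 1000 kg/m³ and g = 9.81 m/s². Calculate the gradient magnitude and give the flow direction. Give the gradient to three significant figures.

i ≈ 0.00142; groundwater flows toward the north

Pressure head at PZ-4: ψ = P/(ρg) = 395×1000 / (1000 × 9.81) = 40.27 m.
Total head at PZ-4: h = z + ψ = 15.81 + 40.27 = 56.08 m.
Total head at PZ-5: h = 58.71 m (water level in the piezometer is the total head).
Head difference: h(PZ-4) − h(PZ-5) = 56.08 − 58.71 = -2.63 m.
Hydraulic gradient: i = |Δh| / L = 2.63 / 1849.5 = 0.00142.
Flow is from higher to lower head: from PZ-5 toward PZ-4, i.e. toward the north.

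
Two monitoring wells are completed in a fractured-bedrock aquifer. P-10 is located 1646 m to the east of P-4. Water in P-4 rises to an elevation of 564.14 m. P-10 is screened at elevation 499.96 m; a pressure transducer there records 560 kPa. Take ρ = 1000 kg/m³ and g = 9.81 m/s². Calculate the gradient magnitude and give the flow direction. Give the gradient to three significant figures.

i ≈ 0.00431; groundwater flows toward the east

Total head at P-4: h = 564.14 m (water level in the piezometer is the total head).
Pressure head at P-10: ψ = P/(ρg) = 560×1000 / (1000 × 9.81) = 57.08 m.
Total head at P-10: h = z + ψ = 499.96 + 57.08 = 557.04 m.
Head difference: h(P-4) − h(P-10) = 564.14 − 557.04 = 7.10 m.
Hydraulic gradient: i = |Δh| / L = 7.10 / 1646 = 0.00431.
Flow is from higher to lower head: from P-4 toward P-10, i.e. toward the east.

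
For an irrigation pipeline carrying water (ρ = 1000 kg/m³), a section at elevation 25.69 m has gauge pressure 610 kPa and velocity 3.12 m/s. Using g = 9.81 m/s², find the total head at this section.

h ≈ 88.37 m

Pressure head ψ = P/(ρg) = 610×1000 / (1000 × 9.81) = 62.18 m.
Velocity head = v²/(2g) = 3.12² / (2 × 9.81) = 0.496 m.
h = z + ψ + v²/(2g) = 25.69 + 62.18 + 0.496 = 88.37 m.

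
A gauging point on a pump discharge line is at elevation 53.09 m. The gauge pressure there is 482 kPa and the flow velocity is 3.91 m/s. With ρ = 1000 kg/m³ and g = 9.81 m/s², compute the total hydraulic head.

Pressure head ψ = P/(ρg) = 482×1000 / (1000 × 9.81) = 49.13 m.
Velocity head = v²/(2g) = 3.91² / (2 × 9.81) = 0.779 m.
h = z + ψ + v²/(2g) = 53.09 + 49.13 + 0.779 = 103.00 m.

h ≈ 103.00 m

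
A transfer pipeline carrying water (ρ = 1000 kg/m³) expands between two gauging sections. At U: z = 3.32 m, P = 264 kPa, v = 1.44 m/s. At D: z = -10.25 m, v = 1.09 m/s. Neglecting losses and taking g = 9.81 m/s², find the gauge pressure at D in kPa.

Pressure head at U: ψ₁ = P₁/(ρg) = 264×1000 / (1000 × 9.81) = 26.91 m.
Velocity heads: v₁²/2g = 1.44²/19.62 = 0.106 m; v₂²/2g = 1.09²/19.62 = 0.061 m.
Total head H = z₁ + ψ₁ + v₁²/2g = 3.32 + 26.91 + 0.106 = 30.34 m.
ψ₂ = H − z₂ − v₂²/2g = 30.34 − (-10.25) − 0.061 = 40.53 m.
P₂ = ρgψ₂ = 1000 × 9.81 × 40.53 ≈ 398 kPa.

P₂ ≈ 398 kPa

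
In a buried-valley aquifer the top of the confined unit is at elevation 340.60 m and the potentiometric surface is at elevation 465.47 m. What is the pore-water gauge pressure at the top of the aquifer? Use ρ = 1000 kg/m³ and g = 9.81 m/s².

P ≈ 1220 kPa

Pressure head at the aquifer top: ψ = h − z = 465.47 − 340.60 = 124.87 m.
P = ρgψ = 1000 × 9.81 × 124.87 = 1224975 Pa ≈ 1220 kPa.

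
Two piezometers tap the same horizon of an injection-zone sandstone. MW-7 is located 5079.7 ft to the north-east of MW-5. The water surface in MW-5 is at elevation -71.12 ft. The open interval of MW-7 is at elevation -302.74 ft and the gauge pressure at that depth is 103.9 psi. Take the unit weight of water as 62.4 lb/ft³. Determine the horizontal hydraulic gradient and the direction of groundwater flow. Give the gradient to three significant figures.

i ≈ 0.00160; groundwater flows toward the south-west

Total head at MW-5: h = -71.12 ft (water level in the piezometer is the total head).
Pressure head at MW-7: ψ = 144·P/γ = 144 × 103.9 / 62.4 = 239.77 ft.
Total head at MW-7: h = z + ψ = -302.74 + 239.77 = -62.97 ft.
Head difference: h(MW-5) − h(MW-7) = -71.12 − (-62.97) = -8.15 ft.
Hydraulic gradient: i = |Δh| / L = 8.15 / 5079.7 = 0.00160.
Flow is from higher to lower head: from MW-7 toward MW-5, i.e. toward the south-west.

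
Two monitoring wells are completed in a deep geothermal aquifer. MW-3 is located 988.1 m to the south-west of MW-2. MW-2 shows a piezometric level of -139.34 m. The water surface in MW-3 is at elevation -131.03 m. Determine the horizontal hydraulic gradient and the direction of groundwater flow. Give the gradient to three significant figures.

i ≈ 0.00841; groundwater flows toward the north-east

Total head at MW-2: h = -139.34 m (water level in the piezometer is the total head).
Total head at MW-3: h = -131.03 m (water level in the piezometer is the total head).
Head difference: h(MW-2) − h(MW-3) = -139.34 − (-131.03) = -8.31 m.
Hydraulic gradient: i = |Δh| / L = 8.31 / 988.1 = 0.00841.
Flow is from higher to lower head: from MW-3 toward MW-2, i.e. toward the north-east.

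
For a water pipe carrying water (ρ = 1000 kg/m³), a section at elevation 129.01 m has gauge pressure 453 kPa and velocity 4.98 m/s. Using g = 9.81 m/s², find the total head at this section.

Pressure head ψ = P/(ρg) = 453×1000 / (1000 × 9.81) = 46.18 m.
Velocity head = v²/(2g) = 4.98² / (2 × 9.81) = 1.264 m.
h = z + ψ + v²/(2g) = 129.01 + 46.18 + 1.264 = 176.45 m.

h ≈ 176.45 m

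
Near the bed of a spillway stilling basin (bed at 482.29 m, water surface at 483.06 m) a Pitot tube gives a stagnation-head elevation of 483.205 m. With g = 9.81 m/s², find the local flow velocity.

v ≈ 1.69 m/s

Near the bed, under hydrostatic conditions, the piezometric head (z + ψ) equals the free-surface elevation, 483.06 m.
Velocity head = total − piezometric = 483.205 − 483.06 = 0.145 m.
v = √(2g·h_v) = √(2 × 9.81 × 0.145) = 1.69 m/s.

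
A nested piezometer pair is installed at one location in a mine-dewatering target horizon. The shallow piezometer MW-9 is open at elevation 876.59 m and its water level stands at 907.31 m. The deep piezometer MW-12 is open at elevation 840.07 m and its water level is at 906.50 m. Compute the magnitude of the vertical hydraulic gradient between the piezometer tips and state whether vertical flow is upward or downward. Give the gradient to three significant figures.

|i_v| ≈ 0.0222; vertical flow is downward

Total head at MW-9: h = 907.31 m (water level in the standpipe).
Total head at MW-12: h = 906.50 m.
Δh = h(MW-9) − h(MW-12) = 907.31 − 906.50 = 0.81 m.
Vertical separation Δz = 876.59 − 840.07 = 36.52 m.
|i_v| = |Δh| / Δz = 0.81 / 36.52 = 0.0222.
Head is higher in the shallow piezometer, so vertical flow is downward (recharge condition).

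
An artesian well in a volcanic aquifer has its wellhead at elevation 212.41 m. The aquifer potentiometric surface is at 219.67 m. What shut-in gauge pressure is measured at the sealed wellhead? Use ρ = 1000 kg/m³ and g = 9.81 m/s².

Head above the cap: Δh = 219.67 − 212.41 = 7.26 m.
P = ρgΔh = 1000 × 9.81 × 7.26 = 71221 Pa ≈ 71.2 kPa.

P ≈ 71.2 kPa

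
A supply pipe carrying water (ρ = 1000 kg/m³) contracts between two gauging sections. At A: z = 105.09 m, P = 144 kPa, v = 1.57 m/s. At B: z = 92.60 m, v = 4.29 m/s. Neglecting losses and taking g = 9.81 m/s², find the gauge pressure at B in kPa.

P₂ ≈ 259 kPa

Pressure head at A: ψ₁ = P₁/(ρg) = 144×1000 / (1000 × 9.81) = 14.68 m.
Velocity heads: v₁²/2g = 1.57²/19.62 = 0.126 m; v₂²/2g = 4.29²/19.62 = 0.938 m.
Total head H = z₁ + ψ₁ + v₁²/2g = 105.09 + 14.68 + 0.126 = 119.90 m.
ψ₂ = H − z₂ − v₂²/2g = 119.90 − 92.60 − 0.938 = 26.36 m.
P₂ = ρgψ₂ = 1000 × 9.81 × 26.36 ≈ 259 kPa.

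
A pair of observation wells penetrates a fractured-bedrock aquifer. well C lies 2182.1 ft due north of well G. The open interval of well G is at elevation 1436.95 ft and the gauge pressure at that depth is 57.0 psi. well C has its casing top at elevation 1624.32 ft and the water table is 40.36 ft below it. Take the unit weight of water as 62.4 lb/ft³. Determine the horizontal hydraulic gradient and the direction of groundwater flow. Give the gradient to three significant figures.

Pressure head at well G: ψ = 144·P/γ = 144 × 57.0 / 62.4 = 131.54 ft.
Total head at well G: h = z + ψ = 1436.95 + 131.54 = 1568.49 ft.
Total head at well C: h = 1624.32 − 40.36 = 1583.96 ft.
Head difference: h(well G) − h(well C) = 1568.49 − 1583.96 = -15.47 ft.
Hydraulic gradient: i = |Δh| / L = 15.47 / 2182.1 = 0.00709.
Flow is from higher to lower head: from well C toward well G, i.e. toward the south.

i ≈ 0.00709; groundwater flows toward the south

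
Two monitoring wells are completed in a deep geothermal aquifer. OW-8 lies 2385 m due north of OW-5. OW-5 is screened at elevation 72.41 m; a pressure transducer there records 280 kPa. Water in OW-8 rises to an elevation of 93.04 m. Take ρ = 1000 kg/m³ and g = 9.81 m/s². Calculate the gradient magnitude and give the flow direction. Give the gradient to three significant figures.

Pressure head at OW-5: ψ = P/(ρg) = 280×1000 / (1000 × 9.81) = 28.54 m.
Total head at OW-5: h = z + ψ = 72.41 + 28.54 = 100.95 m.
Total head at OW-8: h = 93.04 m (water level in the piezometer is the total head).
Head difference: h(OW-5) − h(OW-8) = 100.95 − 93.04 = 7.91 m.
Hydraulic gradient: i = |Δh| / L = 7.91 / 2385 = 0.00332.
Flow is from higher to lower head: from OW-5 toward OW-8, i.e. toward the north.

i ≈ 0.00332; groundwater flows toward the north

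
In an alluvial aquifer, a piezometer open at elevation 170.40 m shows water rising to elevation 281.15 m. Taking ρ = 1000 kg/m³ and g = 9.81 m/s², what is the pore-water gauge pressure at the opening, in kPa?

P ≈ 1090 kPa

Pressure head ψ = h − z = 281.15 − 170.40 = 110.75 m.
P = ρgψ = 1000 × 9.81 × 110.75 = 1086458 Pa ≈ 1090 kPa.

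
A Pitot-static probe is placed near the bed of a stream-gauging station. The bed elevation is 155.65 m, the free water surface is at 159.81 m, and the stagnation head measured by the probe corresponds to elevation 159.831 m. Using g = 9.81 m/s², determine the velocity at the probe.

Near the bed, under hydrostatic conditions, the piezometric head (z + ψ) equals the free-surface elevation, 159.81 m.
Velocity head = total − piezometric = 159.831 − 159.81 = 0.021 m.
v = √(2g·h_v) = √(2 × 9.81 × 0.021) = 0.642 m/s.

v ≈ 0.642 m/s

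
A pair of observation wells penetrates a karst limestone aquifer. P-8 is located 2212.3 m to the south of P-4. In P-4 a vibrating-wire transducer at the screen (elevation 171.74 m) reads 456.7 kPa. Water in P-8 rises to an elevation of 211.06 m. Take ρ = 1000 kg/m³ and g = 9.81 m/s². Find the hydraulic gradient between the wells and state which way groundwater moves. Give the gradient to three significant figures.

Pressure head at P-4: ψ = P/(ρg) = 456.7×1000 / (1000 × 9.81) = 46.55 m.
Total head at P-4: h = z + ψ = 171.74 + 46.55 = 218.29 m.
Total head at P-8: h = 211.06 m (water level in the piezometer is the total head).
Head difference: h(P-4) − h(P-8) = 218.29 − 211.06 = 7.23 m.
Hydraulic gradient: i = |Δh| / L = 7.23 / 2212.3 = 0.00327.
Flow is from higher to lower head: from P-4 toward P-8, i.e. toward the south.

i ≈ 0.00327; groundwater flows toward the south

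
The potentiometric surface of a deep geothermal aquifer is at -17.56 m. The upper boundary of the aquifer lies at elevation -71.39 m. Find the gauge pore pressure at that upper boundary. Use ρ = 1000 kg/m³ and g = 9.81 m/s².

P ≈ 528 kPa

Pressure head at the aquifer top: ψ = h − z = -17.56 − (-71.39) = 53.83 m.
P = ρgψ = 1000 × 9.81 × 53.83 = 528072 Pa ≈ 528 kPa.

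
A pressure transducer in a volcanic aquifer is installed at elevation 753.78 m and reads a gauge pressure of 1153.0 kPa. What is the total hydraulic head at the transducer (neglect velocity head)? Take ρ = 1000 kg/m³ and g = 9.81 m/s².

ψ = P/(ρg) = 1153.0×1000 / (1000 × 9.81) = 117.53 m.
h = z + ψ = 753.78 + 117.53 = 871.31 m.

h ≈ 871.31 m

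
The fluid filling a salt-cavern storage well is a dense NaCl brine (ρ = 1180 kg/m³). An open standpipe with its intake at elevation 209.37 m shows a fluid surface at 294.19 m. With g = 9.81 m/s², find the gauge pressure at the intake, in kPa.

Pressure head ψ = h − z = 294.19 − 209.37 = 84.82 m.
P = ρgψ = 1180 × 9.81 × 84.82 = 981859 Pa ≈ 982 kPa.

P ≈ 982 kPa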